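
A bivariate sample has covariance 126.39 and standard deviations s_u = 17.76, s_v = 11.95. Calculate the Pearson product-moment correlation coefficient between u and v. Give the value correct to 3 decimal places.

0.596

r = Cov(u,v) / (s_u · s_v) = 126.39 / (17.76 × 11.95)
  = 126.39 / 212.2320 ≈ 0.596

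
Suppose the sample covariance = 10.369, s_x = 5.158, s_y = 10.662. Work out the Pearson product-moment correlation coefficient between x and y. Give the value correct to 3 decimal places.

0.189

r = Cov(x,y) / (s_x · s_y) = 10.369 / (5.158 × 10.662)
  = 10.369 / 54.9946 ≈ 0.189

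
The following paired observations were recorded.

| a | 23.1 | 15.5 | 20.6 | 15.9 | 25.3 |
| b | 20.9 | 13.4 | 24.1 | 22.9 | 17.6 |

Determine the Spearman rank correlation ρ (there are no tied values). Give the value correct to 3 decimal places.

Rank a: 4, 1, 3, 2, 5
Rank b: 3, 1, 5, 4, 2
d = rank(a) − rank(b): 1, 0, -2, -2, 3; Σd² = 18
ρ = 1 − 6Σd² / [n(n²−1)] = 1 − 6×18 / (5×24) = 1 − 108/120 ≈ 0.100

0.100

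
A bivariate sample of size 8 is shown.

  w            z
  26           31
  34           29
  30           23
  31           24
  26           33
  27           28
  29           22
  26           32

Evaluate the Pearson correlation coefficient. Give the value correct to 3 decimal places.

-0.512

n = 8, Σw = 229, Σz = 222, Σw² = 6615, Σz² = 6288, Σwz = 6310
nΣwz − ΣwΣz = 50480 − 50838 = -358
nΣw² − (Σw)² = 52920 − 52441 = 479; nΣz² − (Σz)² = 50304 − 49284 = 1020
r = -358 / √(479 × 1020) = -358 / 698.9850 ≈ -0.512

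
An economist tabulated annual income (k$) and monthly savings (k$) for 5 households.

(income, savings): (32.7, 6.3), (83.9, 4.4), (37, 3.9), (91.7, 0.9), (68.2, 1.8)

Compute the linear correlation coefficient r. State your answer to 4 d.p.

n = 5, Σx = 313.5, Σy = 17.3, Σx² = 22537.63, Σy² = 78.31, Σxy = 924.76
nΣxy − ΣxΣy = 4623.8 − 5423.55 = -799.75
nΣx² − (Σx)² = 112688.15 − 98282.25 = 14405.9; nΣy² − (Σy)² = 391.55 − 299.29 = 92.26
r = -799.75 / √(14405.9 × 92.26) = -799.75 / 1152.8609 ≈ -0.6937

-0.6937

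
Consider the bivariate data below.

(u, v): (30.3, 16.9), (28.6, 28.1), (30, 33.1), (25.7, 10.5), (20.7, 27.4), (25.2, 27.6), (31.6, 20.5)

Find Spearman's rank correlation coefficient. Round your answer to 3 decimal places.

Rank u: 6, 4, 5, 3, 1, 2, 7
Rank v: 2, 6, 7, 1, 4, 5, 3
d = rank(u) − rank(v): 4, -2, -2, 2, -3, -3, 4; Σd² = 62
ρ = 1 − 6Σd² / [n(n²−1)] = 1 − 6×62 / (7×48) = 1 − 372/336 ≈ -0.107

-0.107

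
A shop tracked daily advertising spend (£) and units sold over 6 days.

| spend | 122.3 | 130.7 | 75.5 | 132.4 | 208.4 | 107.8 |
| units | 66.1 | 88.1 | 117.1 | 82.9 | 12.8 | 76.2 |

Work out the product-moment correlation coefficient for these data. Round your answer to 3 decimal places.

n = 6, Σx = 777.1, Σy = 443.2, Σx² = 110321.19, Σy² = 38685.92, Σxy = 50297.59
nΣxy − ΣxΣy = 301785.54 − 344410.72 = -42625.18
nΣx² − (Σx)² = 661927.14 − 603884.41 = 58042.73; nΣy² − (Σy)² = 232115.52 − 196426.24 = 35689.28
r = -42625.18 / √(58042.73 × 35689.28) = -42625.18 / 45513.7698 ≈ -0.937

-0.937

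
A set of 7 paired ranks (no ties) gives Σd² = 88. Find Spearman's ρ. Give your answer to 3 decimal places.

ρ = 1 − 6Σd² / [n(n²−1)] = 1 − 6×88 / (7×48)
  = 1 − 528/336 = 1 − 1.5714 ≈ -0.571

-0.571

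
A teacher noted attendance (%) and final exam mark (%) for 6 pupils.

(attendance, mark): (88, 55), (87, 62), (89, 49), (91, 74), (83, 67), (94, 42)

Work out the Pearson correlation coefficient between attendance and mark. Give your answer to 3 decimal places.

-0.485

n = 6, Σx = 532, Σy = 349, Σx² = 47240, Σy² = 20999, Σxy = 30838
nΣxy − ΣxΣy = 185028 − 185668 = -640
nΣx² − (Σx)² = 283440 − 283024 = 416; nΣy² − (Σy)² = 125994 − 121801 = 4193
r = -640 / √(416 × 4193) = -640 / 1320.7150 ≈ -0.485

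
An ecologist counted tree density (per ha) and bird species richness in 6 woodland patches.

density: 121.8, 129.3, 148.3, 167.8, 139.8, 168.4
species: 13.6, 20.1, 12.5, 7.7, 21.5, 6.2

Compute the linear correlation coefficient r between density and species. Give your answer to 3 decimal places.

n = 6, Σx = 875.4, Σy = 81.6, Σx² = 129606.06, Σy² = 1305.2, Σxy = 11451
nΣxy − ΣxΣy = 68706 − 71432.64 = -2726.64
nΣx² − (Σx)² = 777636.36 − 766325.16 = 11311.2; nΣy² − (Σy)² = 7831.2 − 6658.56 = 1172.64
r = -2726.64 / √(11311.2 × 1172.64) = -2726.64 / 3641.9728 ≈ -0.749

-0.749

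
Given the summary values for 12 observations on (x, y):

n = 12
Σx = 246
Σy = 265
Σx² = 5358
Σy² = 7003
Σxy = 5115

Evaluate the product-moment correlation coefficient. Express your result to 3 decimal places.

r = (nΣxy − ΣxΣy) / √[(nΣx² − (Σx)²)(nΣy² − (Σy)²)]
Numerator: 12×5115 − 246×265 = -3810
Denominator: √[(64296 − 60516)(84036 − 70225)] = √[3780 × 13811] = 7225.3429
r = -3810 / 7225.3429 ≈ -0.527

-0.527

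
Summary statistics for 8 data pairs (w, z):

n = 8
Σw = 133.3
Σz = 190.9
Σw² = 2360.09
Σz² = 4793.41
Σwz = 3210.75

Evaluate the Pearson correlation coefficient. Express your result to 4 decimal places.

0.1643

r = (nΣwz − ΣwΣz) / √[(nΣw² − (Σw)²)(nΣz² − (Σz)²)]
Numerator: 8×3210.75 − 133.3×190.9 = 239.03
Denominator: √[(18880.72 − 17768.89)(38347.28 − 36442.81)] = √[1111.83 × 1904.47] = 1455.1450
r = 239.03 / 1455.1450 ≈ 0.1643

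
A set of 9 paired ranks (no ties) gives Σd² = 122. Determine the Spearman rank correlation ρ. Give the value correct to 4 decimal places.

ρ = 1 − 6Σd² / [n(n²−1)] = 1 − 6×122 / (9×80)
  = 1 − 732/720 = 1 − 1.01667 ≈ -0.0167

-0.0167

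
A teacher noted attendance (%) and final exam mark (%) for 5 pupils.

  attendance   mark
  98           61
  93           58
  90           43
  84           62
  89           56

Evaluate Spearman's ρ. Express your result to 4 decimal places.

Rank attendance: 5, 4, 3, 1, 2
Rank mark: 4, 3, 1, 5, 2
d = rank(attendance) − rank(mark): 1, 1, 2, -4, 0; Σd² = 22
ρ = 1 − 6Σd² / [n(n²−1)] = 1 − 6×22 / (5×24) = 1 − 132/120 ≈ -0.1000

-0.1000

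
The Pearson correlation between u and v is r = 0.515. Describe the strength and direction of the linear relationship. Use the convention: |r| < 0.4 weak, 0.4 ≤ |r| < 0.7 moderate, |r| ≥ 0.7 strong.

r = 0.515 > 0 so the relationship is positive.
|r| = 0.515, which falls in the moderate range.

moderate positive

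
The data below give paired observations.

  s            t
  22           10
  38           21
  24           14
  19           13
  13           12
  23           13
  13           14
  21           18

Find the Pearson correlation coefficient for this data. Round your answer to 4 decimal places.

0.6705

n = 8, Σs = 173, Σt = 115, Σs² = 4173, Σt² = 1739, Σst = 2616
nΣst − ΣsΣt = 20928 − 19895 = 1033
nΣs² − (Σs)² = 33384 − 29929 = 3455; nΣt² − (Σt)² = 13912 − 13225 = 687
r = 1033 / √(3455 × 687) = 1033 / 1540.6443 ≈ 0.6705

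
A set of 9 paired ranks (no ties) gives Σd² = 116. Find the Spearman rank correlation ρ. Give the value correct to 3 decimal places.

ρ = 1 − 6Σd² / [n(n²−1)] = 1 − 6×116 / (9×80)
  = 1 − 696/720 = 1 − 0.9667 ≈ 0.033

0.033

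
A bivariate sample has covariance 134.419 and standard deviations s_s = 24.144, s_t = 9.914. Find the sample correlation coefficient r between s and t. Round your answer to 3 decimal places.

0.562

r = Cov(s,t) / (s_s · s_t) = 134.419 / (24.144 × 9.914)
  = 134.419 / 239.3636 ≈ 0.562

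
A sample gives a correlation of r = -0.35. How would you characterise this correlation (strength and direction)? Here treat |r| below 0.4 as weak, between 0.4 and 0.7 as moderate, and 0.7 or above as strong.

weak negative

r = -0.35 < 0 so the relationship is negative.
|r| = 0.35, which falls in the weak range.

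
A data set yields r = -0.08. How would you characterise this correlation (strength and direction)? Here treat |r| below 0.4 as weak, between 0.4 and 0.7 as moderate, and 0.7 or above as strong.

r = -0.08 < 0 so the relationship is negative.
|r| = 0.08, which falls in the weak range.

weak negative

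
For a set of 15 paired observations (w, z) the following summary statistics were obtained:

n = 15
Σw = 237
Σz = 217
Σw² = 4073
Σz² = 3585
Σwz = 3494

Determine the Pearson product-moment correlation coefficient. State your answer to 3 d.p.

0.171

r = (nΣwz − ΣwΣz) / √[(nΣw² − (Σw)²)(nΣz² − (Σz)²)]
Numerator: 15×3494 − 237×217 = 981
Denominator: √[(61095 − 56169)(53775 − 47089)] = √[4926 × 6686] = 5738.9229
r = 981 / 5738.9229 ≈ 0.171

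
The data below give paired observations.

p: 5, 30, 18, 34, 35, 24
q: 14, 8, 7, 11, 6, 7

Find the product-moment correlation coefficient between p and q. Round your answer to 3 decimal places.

-0.581

n = 6, Σp = 146, Σq = 53, Σp² = 4206, Σq² = 515, Σpq = 1188
nΣpq − ΣpΣq = 7128 − 7738 = -610
nΣp² − (Σp)² = 25236 − 21316 = 3920; nΣq² − (Σq)² = 3090 − 2809 = 281
r = -610 / √(3920 × 281) = -610 / 1049.5332 ≈ -0.581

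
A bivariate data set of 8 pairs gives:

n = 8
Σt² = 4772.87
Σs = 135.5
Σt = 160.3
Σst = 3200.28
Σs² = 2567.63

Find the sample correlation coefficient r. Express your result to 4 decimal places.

r = (nΣst − ΣsΣt) / √[(nΣs² − (Σs)²)(nΣt² − (Σt)²)]
Numerator: 8×3200.28 − 135.5×160.3 = 3881.59
Denominator: √[(20541.04 − 18360.25)(38182.96 − 25696.09)] = √[2180.79 × 12486.87] = 5218.3562
r = 3881.59 / 5218.3562 ≈ 0.7438

0.7438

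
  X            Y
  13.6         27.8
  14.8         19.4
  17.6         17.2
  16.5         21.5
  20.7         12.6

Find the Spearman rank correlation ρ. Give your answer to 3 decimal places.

Rank X: 1, 2, 4, 3, 5
Rank Y: 5, 3, 2, 4, 1
d = rank(X) − rank(Y): -4, -1, 2, -1, 4; Σd² = 38
ρ = 1 − 6Σd² / [n(n²−1)] = 1 − 6×38 / (5×24) = 1 − 228/120 ≈ -0.900

-0.900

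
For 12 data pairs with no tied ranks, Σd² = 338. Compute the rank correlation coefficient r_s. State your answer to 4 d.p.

ρ = 1 − 6Σd² / [n(n²−1)] = 1 − 6×338 / (12×143)
  = 1 − 2028/1716 = 1 − 1.18182 ≈ -0.1818

-0.1818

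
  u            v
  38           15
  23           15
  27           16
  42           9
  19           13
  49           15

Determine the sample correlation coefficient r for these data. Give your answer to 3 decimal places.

-0.212

n = 6, Σu = 198, Σv = 83, Σu² = 7228, Σv² = 1181, Σuv = 2707
nΣuv − ΣuΣv = 16242 − 16434 = -192
nΣu² − (Σu)² = 43368 − 39204 = 4164; nΣv² − (Σv)² = 7086 − 6889 = 197
r = -192 / √(4164 × 197) = -192 / 905.7086 ≈ -0.212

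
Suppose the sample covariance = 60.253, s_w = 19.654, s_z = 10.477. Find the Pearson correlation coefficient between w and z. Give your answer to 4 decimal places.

0.2926

r = Cov(w,z) / (s_w · s_z) = 60.253 / (19.654 × 10.477)
  = 60.253 / 205.9150 ≈ 0.2926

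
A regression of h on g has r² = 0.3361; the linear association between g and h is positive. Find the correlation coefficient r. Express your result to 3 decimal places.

|r| = √0.3361 = 0.580
The association is positive, so r = 0.580.

0.580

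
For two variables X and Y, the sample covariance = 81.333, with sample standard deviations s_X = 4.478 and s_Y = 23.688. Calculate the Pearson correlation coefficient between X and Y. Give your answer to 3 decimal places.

r = Cov(X,Y) / (s_X · s_Y) = 81.333 / (4.478 × 23.688)
  = 81.333 / 106.0749 ≈ 0.767

0.767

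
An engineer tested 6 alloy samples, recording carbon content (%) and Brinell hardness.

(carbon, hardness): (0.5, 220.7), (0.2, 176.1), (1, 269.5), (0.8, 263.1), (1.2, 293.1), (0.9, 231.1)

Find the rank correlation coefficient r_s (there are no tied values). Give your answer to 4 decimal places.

Rank carbon: 2, 1, 5, 3, 6, 4
Rank hardness: 2, 1, 5, 4, 6, 3
d = rank(carbon) − rank(hardness): 0, 0, 0, -1, 0, 1; Σd² = 2
ρ = 1 − 6Σd² / [n(n²−1)] = 1 − 6×2 / (6×35) = 1 − 12/210 ≈ 0.9429

0.9429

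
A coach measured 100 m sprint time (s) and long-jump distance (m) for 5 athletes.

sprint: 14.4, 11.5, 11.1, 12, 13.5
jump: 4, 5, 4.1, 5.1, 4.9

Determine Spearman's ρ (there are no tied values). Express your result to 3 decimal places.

Rank sprint: 5, 2, 1, 3, 4
Rank jump: 1, 4, 2, 5, 3
d = rank(sprint) − rank(jump): 4, -2, -1, -2, 1; Σd² = 26
ρ = 1 − 6Σd² / [n(n²−1)] = 1 − 6×26 / (5×24) = 1 − 156/120 ≈ -0.300

-0.300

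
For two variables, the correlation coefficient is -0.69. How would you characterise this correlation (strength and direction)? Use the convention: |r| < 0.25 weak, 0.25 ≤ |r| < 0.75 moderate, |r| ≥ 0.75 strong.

moderate negative

r = -0.69 < 0 so the relationship is negative.
|r| = 0.69, which falls in the moderate range.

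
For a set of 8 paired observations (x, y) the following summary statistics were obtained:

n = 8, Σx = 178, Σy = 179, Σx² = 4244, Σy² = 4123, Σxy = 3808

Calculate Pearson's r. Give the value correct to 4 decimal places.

-0.9559

r = (nΣxy − ΣxΣy) / √[(nΣx² − (Σx)²)(nΣy² − (Σy)²)]
Numerator: 8×3808 − 178×179 = -1398
Denominator: √[(33952 − 31684)(32984 − 32041)] = √[2268 × 943] = 1462.4377
r = -1398 / 1462.4377 ≈ -0.9559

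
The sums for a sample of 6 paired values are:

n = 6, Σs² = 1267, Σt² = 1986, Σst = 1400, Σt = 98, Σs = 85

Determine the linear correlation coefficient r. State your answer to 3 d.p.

0.075

r = (nΣst − ΣsΣt) / √[(nΣs² − (Σs)²)(nΣt² − (Σt)²)]
Numerator: 6×1400 − 85×98 = 70
Denominator: √[(7602 − 7225)(11916 − 9604)] = √[377 × 2312] = 933.6081
r = 70 / 933.6081 ≈ 0.075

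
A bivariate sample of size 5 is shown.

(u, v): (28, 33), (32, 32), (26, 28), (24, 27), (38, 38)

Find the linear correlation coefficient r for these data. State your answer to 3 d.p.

0.935

n = 5, Σu = 148, Σv = 158, Σu² = 4504, Σv² = 5070, Σuv = 4768
nΣuv − ΣuΣv = 23840 − 23384 = 456
nΣu² − (Σu)² = 22520 − 21904 = 616; nΣv² − (Σv)² = 25350 − 24964 = 386
r = 456 / √(616 × 386) = 456 / 487.6228 ≈ 0.935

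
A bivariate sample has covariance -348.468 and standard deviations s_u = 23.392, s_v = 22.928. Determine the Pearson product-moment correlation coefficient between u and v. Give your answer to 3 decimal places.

r = Cov(u,v) / (s_u · s_v) = -348.468 / (23.392 × 22.928)
  = -348.468 / 536.3318 ≈ -0.650

-0.650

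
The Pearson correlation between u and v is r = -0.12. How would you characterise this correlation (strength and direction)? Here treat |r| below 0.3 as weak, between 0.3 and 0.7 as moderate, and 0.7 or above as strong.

weak negative

r = -0.12 < 0 so the relationship is negative.
|r| = 0.12, which falls in the weak range.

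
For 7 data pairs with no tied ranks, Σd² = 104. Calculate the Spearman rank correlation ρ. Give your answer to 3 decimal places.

-0.857

ρ = 1 − 6Σd² / [n(n²−1)] = 1 − 6×104 / (7×48)
  = 1 − 624/336 = 1 − 1.8571 ≈ -0.857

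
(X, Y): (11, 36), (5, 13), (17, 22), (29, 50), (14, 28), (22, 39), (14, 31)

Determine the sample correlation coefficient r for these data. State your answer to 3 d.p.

0.834

n = 7, ΣX = 112, ΣY = 219, ΣX² = 2152, ΣY² = 7715, ΣXY = 3969
nΣXY − ΣXΣY = 27783 − 24528 = 3255
nΣX² − (ΣX)² = 15064 − 12544 = 2520; nΣY² − (ΣY)² = 54005 − 47961 = 6044
r = 3255 / √(2520 × 6044) = 3255 / 3902.6760 ≈ 0.834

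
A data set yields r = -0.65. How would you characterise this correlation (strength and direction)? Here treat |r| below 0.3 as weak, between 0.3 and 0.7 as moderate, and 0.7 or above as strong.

moderate negative

r = -0.65 < 0 so the relationship is negative.
|r| = 0.65, which falls in the moderate range.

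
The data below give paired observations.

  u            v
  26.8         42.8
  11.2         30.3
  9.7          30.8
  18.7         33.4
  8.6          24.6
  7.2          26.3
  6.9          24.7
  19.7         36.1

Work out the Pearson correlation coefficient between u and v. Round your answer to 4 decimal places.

0.9613

n = 8, Σu = 108.8, Σv = 249, Σu² = 1848.96, Σv² = 8024.28, Σuv = 3692.26
nΣuv − ΣuΣv = 29538.08 − 27091.2 = 2446.88
nΣu² − (Σu)² = 14791.68 − 11837.44 = 2954.24; nΣv² − (Σv)² = 64194.24 − 62001 = 2193.24
r = 2446.88 / √(2954.24 × 2193.24) = 2446.88 / 2545.4582 ≈ 0.9613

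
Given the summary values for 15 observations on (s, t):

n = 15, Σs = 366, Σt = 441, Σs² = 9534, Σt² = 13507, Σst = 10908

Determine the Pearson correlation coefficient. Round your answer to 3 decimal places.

0.258

r = (nΣst − ΣsΣt) / √[(nΣs² − (Σs)²)(nΣt² − (Σt)²)]
Numerator: 15×10908 − 366×441 = 2214
Denominator: √[(143010 − 133956)(202605 − 194481)] = √[9054 × 8124] = 8576.4034
r = 2214 / 8576.4034 ≈ 0.258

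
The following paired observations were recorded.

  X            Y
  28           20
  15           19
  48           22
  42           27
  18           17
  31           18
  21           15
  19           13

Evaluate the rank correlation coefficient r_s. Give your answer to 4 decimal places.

Rank X: 5, 1, 8, 7, 2, 6, 4, 3
Rank Y: 6, 5, 7, 8, 3, 4, 2, 1
d = rank(X) − rank(Y): -1, -4, 1, -1, -1, 2, 2, 2; Σd² = 32
ρ = 1 − 6Σd² / [n(n²−1)] = 1 − 6×32 / (8×63) = 1 − 192/504 ≈ 0.6190

0.6190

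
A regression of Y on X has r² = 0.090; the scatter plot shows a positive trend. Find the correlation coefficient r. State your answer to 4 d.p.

0.3000

|r| = √0.090 = 0.3000
The association is positive, so r = 0.3000.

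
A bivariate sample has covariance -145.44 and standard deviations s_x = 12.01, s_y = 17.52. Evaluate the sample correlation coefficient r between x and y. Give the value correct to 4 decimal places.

r = Cov(x,y) / (s_x · s_y) = -145.44 / (12.01 × 17.52)
  = -145.44 / 210.4152 ≈ -0.6912

-0.6912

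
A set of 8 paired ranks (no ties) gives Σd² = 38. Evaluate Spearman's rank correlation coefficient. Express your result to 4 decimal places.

0.5476

ρ = 1 − 6Σd² / [n(n²−1)] = 1 − 6×38 / (8×63)
  = 1 − 228/504 = 1 − 0.45238 ≈ 0.5476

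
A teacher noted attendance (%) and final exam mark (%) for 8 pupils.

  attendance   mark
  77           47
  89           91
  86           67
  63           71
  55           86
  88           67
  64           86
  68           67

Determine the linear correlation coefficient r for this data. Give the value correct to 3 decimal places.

n = 8, Σx = 590, Σy = 582, Σx² = 44704, Σy² = 43790, Σxy = 42639
nΣxy − ΣxΣy = 341112 − 343380 = -2268
nΣx² − (Σx)² = 357632 − 348100 = 9532; nΣy² − (Σy)² = 350320 − 338724 = 11596
r = -2268 / √(9532 × 11596) = -2268 / 10513.4710 ≈ -0.216

-0.216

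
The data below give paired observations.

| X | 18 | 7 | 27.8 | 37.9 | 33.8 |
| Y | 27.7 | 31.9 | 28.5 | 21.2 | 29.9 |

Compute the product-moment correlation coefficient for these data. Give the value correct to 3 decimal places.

-0.682

n = 5, ΣX = 124.5, ΣY = 139.2, ΣX² = 3724.69, ΣY² = 3940.6, ΣXY = 3328.3
nΣXY − ΣXΣY = 16641.5 − 17330.4 = -688.9
nΣX² − (ΣX)² = 18623.45 − 15500.25 = 3123.2; nΣY² − (ΣY)² = 19703 − 19376.64 = 326.36
r = -688.9 / √(3123.2 × 326.36) = -688.9 / 1009.5977 ≈ -0.682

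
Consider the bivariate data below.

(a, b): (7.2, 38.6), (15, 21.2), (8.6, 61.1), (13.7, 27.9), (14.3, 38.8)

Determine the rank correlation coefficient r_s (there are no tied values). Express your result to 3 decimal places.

-0.500

Rank a: 1, 5, 2, 3, 4
Rank b: 3, 1, 5, 2, 4
d = rank(a) − rank(b): -2, 4, -3, 1, 0; Σd² = 30
ρ = 1 − 6Σd² / [n(n²−1)] = 1 − 6×30 / (5×24) = 1 − 180/120 ≈ -0.500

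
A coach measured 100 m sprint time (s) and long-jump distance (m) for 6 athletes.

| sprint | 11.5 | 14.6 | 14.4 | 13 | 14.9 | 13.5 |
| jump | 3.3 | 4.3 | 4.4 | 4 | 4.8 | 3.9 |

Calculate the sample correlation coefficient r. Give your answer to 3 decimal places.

n = 6, Σx = 81.9, Σy = 24.7, Σx² = 1126.03, Σy² = 102.99, Σxy = 340.26
nΣxy − ΣxΣy = 2041.56 − 2022.93 = 18.63
nΣx² − (Σx)² = 6756.18 − 6707.61 = 48.57; nΣy² − (Σy)² = 617.94 − 610.09 = 7.85
r = 18.63 / √(48.57 × 7.85) = 18.63 / 19.5263 ≈ 0.954

0.954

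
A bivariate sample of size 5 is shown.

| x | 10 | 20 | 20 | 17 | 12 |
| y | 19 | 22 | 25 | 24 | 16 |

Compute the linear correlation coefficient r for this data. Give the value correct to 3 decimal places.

0.810

n = 5, Σx = 79, Σy = 106, Σx² = 1333, Σy² = 2302, Σxy = 1730
nΣxy − ΣxΣy = 8650 − 8374 = 276
nΣx² − (Σx)² = 6665 − 6241 = 424; nΣy² − (Σy)² = 11510 − 11236 = 274
r = 276 / √(424 × 274) = 276 / 340.8460 ≈ 0.810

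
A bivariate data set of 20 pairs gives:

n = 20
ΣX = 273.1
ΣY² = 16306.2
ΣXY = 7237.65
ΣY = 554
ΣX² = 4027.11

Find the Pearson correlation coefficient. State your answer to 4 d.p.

-0.6117

r = (nΣXY − ΣXΣY) / √[(nΣX² − (ΣX)²)(nΣY² − (ΣY)²)]
Numerator: 20×7237.65 − 273.1×554 = -6544.4
Denominator: √[(80542.2 − 74583.61)(326124 − 306916)] = √[5958.59 × 19208] = 10698.2520
r = -6544.4 / 10698.2520 ≈ -0.6117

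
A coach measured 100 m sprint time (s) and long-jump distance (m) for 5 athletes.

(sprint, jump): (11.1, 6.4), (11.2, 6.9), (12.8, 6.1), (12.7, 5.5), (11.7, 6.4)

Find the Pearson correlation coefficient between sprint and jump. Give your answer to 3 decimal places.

-0.807

n = 5, Σx = 59.5, Σy = 31.3, Σx² = 710.67, Σy² = 196.99, Σxy = 371.13
nΣxy − ΣxΣy = 1855.65 − 1862.35 = -6.7
nΣx² − (Σx)² = 3553.35 − 3540.25 = 13.1; nΣy² − (Σy)² = 984.95 − 979.69 = 5.26
r = -6.7 / √(13.1 × 5.26) = -6.7 / 8.3010 ≈ -0.807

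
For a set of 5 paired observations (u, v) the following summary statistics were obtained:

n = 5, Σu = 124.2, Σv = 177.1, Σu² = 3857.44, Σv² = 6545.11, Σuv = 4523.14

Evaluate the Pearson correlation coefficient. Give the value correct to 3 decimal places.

r = (nΣuv − ΣuΣv) / √[(nΣu² − (Σu)²)(nΣv² − (Σv)²)]
Numerator: 5×4523.14 − 124.2×177.1 = 619.88
Denominator: √[(19287.2 − 15425.64)(32725.55 − 31364.41)] = √[3861.56 × 1361.14] = 2292.6238
r = 619.88 / 2292.6238 ≈ 0.270

0.270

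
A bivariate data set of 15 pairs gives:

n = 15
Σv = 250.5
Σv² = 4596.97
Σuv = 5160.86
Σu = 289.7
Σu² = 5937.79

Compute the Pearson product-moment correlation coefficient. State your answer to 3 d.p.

0.858

r = (nΣuv − ΣuΣv) / √[(nΣu² − (Σu)²)(nΣv² − (Σv)²)]
Numerator: 15×5160.86 − 289.7×250.5 = 4843.05
Denominator: √[(89066.85 − 83926.09)(68954.55 − 62750.25)] = √[5140.76 × 6204.3] = 5647.5497
r = 4843.05 / 5647.5497 ≈ 0.858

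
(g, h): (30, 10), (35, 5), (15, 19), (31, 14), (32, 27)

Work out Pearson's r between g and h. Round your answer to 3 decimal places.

n = 5, Σg = 143, Σh = 75, Σg² = 4335, Σh² = 1411, Σgh = 2058
nΣgh − ΣgΣh = 10290 − 10725 = -435
nΣg² − (Σg)² = 21675 − 20449 = 1226; nΣh² − (Σh)² = 7055 − 5625 = 1430
r = -435 / √(1226 × 1430) = -435 / 1324.0770 ≈ -0.329

-0.329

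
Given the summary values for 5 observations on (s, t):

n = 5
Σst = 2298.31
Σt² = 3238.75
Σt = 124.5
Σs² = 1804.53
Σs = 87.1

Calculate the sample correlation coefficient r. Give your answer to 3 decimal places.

r = (nΣst − ΣsΣt) / √[(nΣs² − (Σs)²)(nΣt² − (Σt)²)]
Numerator: 5×2298.31 − 87.1×124.5 = 647.6
Denominator: √[(9022.65 − 7586.41)(16193.75 − 15500.25)] = √[1436.24 × 693.5] = 998.0142
r = 647.6 / 998.0142 ≈ 0.649

0.649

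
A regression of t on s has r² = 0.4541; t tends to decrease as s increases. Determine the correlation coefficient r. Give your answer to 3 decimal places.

|r| = √0.4541 = 0.674
The association is negative, so r = −0.674.

-0.674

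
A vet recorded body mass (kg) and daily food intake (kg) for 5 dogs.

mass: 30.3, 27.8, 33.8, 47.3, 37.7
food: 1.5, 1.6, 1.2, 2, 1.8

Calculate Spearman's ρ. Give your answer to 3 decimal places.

Rank mass: 2, 1, 3, 5, 4
Rank food: 2, 3, 1, 5, 4
d = rank(mass) − rank(food): 0, -2, 2, 0, 0; Σd² = 8
ρ = 1 − 6Σd² / [n(n²−1)] = 1 − 6×8 / (5×24) = 1 − 48/120 ≈ 0.600

0.600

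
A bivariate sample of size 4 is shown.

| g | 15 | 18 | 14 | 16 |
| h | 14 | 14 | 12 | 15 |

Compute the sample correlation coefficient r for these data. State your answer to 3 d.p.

n = 4, Σg = 63, Σh = 55, Σg² = 1001, Σh² = 761, Σgh = 870
nΣgh − ΣgΣh = 3480 − 3465 = 15
nΣg² − (Σg)² = 4004 − 3969 = 35; nΣh² − (Σh)² = 3044 − 3025 = 19
r = 15 / √(35 × 19) = 15 / 25.7876 ≈ 0.582

0.582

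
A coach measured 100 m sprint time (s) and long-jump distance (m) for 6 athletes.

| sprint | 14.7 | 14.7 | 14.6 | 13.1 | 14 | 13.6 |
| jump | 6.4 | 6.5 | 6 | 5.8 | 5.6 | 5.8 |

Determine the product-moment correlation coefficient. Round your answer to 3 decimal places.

n = 6, Σx = 84.7, Σy = 36.1, Σx² = 1197.91, Σy² = 217.85, Σxy = 510.49
nΣxy − ΣxΣy = 3062.94 − 3057.67 = 5.27
nΣx² − (Σx)² = 7187.46 − 7174.09 = 13.37; nΣy² − (Σy)² = 1307.1 − 1303.21 = 3.89
r = 5.27 / √(13.37 × 3.89) = 5.27 / 7.2117 ≈ 0.731

0.731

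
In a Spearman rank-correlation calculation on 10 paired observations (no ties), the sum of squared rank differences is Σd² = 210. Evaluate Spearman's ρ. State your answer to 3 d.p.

-0.273

ρ = 1 − 6Σd² / [n(n²−1)] = 1 − 6×210 / (10×99)
  = 1 − 1260/990 = 1 − 1.2727 ≈ -0.273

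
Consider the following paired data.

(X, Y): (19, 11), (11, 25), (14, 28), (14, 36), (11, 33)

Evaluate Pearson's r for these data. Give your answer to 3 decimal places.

-0.727

n = 5, ΣX = 69, ΣY = 133, ΣX² = 995, ΣY² = 3915, ΣXY = 1743
nΣXY − ΣXΣY = 8715 − 9177 = -462
nΣX² − (ΣX)² = 4975 − 4761 = 214; nΣY² − (ΣY)² = 19575 − 17689 = 1886
r = -462 / √(214 × 1886) = -462 / 635.2984 ≈ -0.727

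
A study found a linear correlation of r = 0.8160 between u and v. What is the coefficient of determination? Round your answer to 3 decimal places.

0.666

r² = (0.8160)² = 0.666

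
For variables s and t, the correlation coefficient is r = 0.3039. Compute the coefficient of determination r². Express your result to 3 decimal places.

0.092

r² = (0.3039)² = 0.092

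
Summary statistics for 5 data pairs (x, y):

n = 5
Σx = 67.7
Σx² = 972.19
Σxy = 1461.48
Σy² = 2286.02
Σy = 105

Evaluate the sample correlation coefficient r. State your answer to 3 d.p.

r = (nΣxy − ΣxΣy) / √[(nΣx² − (Σx)²)(nΣy² − (Σy)²)]
Numerator: 5×1461.48 − 67.7×105 = 198.9
Denominator: √[(4860.95 − 4583.29)(11430.1 − 11025)] = √[277.66 × 405.1] = 335.3805
r = 198.9 / 335.3805 ≈ 0.593

0.593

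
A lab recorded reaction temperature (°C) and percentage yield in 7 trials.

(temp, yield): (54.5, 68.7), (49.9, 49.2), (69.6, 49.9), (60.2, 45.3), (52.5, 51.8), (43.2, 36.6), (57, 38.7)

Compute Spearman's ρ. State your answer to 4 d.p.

0.2143

Rank temp: 4, 2, 7, 6, 3, 1, 5
Rank yield: 7, 4, 5, 3, 6, 1, 2
d = rank(temp) − rank(yield): -3, -2, 2, 3, -3, 0, 3; Σd² = 44
ρ = 1 − 6Σd² / [n(n²−1)] = 1 − 6×44 / (7×48) = 1 − 264/336 ≈ 0.2143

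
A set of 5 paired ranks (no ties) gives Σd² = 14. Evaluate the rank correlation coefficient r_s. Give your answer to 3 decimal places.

ρ = 1 − 6Σd² / [n(n²−1)] = 1 − 6×14 / (5×24)
  = 1 − 84/120 = 1 − 0.7000 ≈ 0.300

0.300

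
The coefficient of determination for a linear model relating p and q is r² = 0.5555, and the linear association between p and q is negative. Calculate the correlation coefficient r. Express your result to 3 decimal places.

|r| = √0.5555 = 0.745
The association is negative, so r = −0.745.

-0.745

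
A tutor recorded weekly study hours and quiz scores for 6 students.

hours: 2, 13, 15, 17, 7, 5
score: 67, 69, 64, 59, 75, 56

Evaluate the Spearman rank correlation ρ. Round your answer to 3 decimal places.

-0.143

Rank hours: 1, 4, 5, 6, 3, 2
Rank score: 4, 5, 3, 2, 6, 1
d = rank(hours) − rank(score): -3, -1, 2, 4, -3, 1; Σd² = 40
ρ = 1 − 6Σd² / [n(n²−1)] = 1 − 6×40 / (6×35) = 1 − 240/210 ≈ -0.143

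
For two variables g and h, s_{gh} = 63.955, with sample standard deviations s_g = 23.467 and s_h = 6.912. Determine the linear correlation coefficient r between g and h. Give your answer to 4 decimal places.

r = Cov(g,h) / (s_g · s_h) = 63.955 / (23.467 × 6.912)
  = 63.955 / 162.2039 ≈ 0.3943

0.3943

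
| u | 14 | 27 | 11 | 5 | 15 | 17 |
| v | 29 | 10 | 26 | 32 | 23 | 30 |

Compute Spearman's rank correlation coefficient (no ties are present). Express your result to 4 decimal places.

-0.6000

Rank u: 3, 6, 2, 1, 4, 5
Rank v: 4, 1, 3, 6, 2, 5
d = rank(u) − rank(v): -1, 5, -1, -5, 2, 0; Σd² = 56
ρ = 1 − 6Σd² / [n(n²−1)] = 1 − 6×56 / (6×35) = 1 − 336/210 ≈ -0.6000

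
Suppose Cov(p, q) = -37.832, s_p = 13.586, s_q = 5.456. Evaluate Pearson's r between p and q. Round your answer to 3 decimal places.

-0.510

r = Cov(p,q) / (s_p · s_q) = -37.832 / (13.586 × 5.456)
  = -37.832 / 74.1252 ≈ -0.510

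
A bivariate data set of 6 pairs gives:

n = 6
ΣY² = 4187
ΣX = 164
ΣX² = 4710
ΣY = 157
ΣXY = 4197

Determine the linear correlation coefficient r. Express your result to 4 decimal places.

-0.7047

r = (nΣXY − ΣXΣY) / √[(nΣX² − (ΣX)²)(nΣY² − (ΣY)²)]
Numerator: 6×4197 − 164×157 = -566
Denominator: √[(28260 − 26896)(25122 − 24649)] = √[1364 × 473] = 803.2260
r = -566 / 803.2260 ≈ -0.7047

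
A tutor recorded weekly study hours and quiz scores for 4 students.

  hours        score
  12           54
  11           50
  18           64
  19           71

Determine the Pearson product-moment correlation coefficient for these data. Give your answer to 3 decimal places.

0.976

n = 4, Σx = 60, Σy = 239, Σx² = 950, Σy² = 14553, Σxy = 3699
nΣxy − ΣxΣy = 14796 − 14340 = 456
nΣx² − (Σx)² = 3800 − 3600 = 200; nΣy² − (Σy)² = 58212 − 57121 = 1091
r = 456 / √(200 × 1091) = 456 / 467.1188 ≈ 0.976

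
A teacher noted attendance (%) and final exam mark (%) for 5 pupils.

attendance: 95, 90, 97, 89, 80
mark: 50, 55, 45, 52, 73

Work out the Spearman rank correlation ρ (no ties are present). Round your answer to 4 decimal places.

Rank attendance: 4, 3, 5, 2, 1
Rank mark: 2, 4, 1, 3, 5
d = rank(attendance) − rank(mark): 2, -1, 4, -1, -4; Σd² = 38
ρ = 1 − 6Σd² / [n(n²−1)] = 1 − 6×38 / (5×24) = 1 − 228/120 ≈ -0.9000

-0.9000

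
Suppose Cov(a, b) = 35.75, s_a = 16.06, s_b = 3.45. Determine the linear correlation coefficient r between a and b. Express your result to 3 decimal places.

r = Cov(a,b) / (s_a · s_b) = 35.75 / (16.06 × 3.45)
  = 35.75 / 55.4070 ≈ 0.645

0.645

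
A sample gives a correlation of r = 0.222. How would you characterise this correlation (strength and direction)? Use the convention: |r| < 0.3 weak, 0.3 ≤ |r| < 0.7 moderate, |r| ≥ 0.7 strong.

r = 0.222 > 0 so the relationship is positive.
|r| = 0.222, which falls in the weak range.

weak positive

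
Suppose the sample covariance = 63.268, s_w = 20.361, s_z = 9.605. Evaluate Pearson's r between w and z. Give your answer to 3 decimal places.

r = Cov(w,z) / (s_w · s_z) = 63.268 / (20.361 × 9.605)
  = 63.268 / 195.5674 ≈ 0.324

0.324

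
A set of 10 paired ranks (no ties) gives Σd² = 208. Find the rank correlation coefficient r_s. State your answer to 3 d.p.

-0.261

ρ = 1 − 6Σd² / [n(n²−1)] = 1 − 6×208 / (10×99)
  = 1 − 1248/990 = 1 − 1.2606 ≈ -0.261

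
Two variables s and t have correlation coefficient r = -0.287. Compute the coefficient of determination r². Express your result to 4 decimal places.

r² = (-0.287)² = 0.0824

0.0824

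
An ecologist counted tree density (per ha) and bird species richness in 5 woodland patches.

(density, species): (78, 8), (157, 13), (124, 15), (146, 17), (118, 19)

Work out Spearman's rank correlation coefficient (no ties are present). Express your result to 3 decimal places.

0.100

Rank density: 1, 5, 3, 4, 2
Rank species: 1, 2, 3, 4, 5
d = rank(density) − rank(species): 0, 3, 0, 0, -3; Σd² = 18
ρ = 1 − 6Σd² / [n(n²−1)] = 1 − 6×18 / (5×24) = 1 − 108/120 ≈ 0.100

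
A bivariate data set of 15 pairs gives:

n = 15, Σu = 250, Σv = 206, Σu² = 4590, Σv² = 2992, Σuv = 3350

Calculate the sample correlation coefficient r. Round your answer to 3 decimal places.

-0.317

r = (nΣuv − ΣuΣv) / √[(nΣu² − (Σu)²)(nΣv² − (Σv)²)]
Numerator: 15×3350 − 250×206 = -1250
Denominator: √[(68850 − 62500)(44880 − 42436)] = √[6350 × 2444] = 3939.4670
r = -1250 / 3939.4670 ≈ -0.317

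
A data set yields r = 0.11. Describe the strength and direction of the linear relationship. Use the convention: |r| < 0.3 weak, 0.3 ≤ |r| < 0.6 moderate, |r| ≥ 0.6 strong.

r = 0.11 > 0 so the relationship is positive.
|r| = 0.11, which falls in the weak range.

weak positive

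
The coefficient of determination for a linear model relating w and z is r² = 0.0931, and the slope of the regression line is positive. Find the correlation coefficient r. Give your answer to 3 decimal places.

|r| = √0.0931 = 0.305
The association is positive, so r = 0.305.

0.305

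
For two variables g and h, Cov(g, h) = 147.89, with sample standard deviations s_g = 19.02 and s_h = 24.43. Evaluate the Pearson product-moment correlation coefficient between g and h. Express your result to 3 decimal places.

0.318

r = Cov(g,h) / (s_g · s_h) = 147.89 / (19.02 × 24.43)
  = 147.89 / 464.6586 ≈ 0.318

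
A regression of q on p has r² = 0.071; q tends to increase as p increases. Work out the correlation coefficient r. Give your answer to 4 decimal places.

|r| = √0.071 = 0.2665
The association is positive, so r = 0.2665.

0.2665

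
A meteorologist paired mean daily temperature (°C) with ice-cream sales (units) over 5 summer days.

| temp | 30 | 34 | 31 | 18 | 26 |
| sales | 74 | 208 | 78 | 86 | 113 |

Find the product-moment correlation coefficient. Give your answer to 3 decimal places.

0.475

n = 5, Σx = 139, Σy = 559, Σx² = 4017, Σy² = 74989, Σxy = 16196
nΣxy − ΣxΣy = 80980 − 77701 = 3279
nΣx² − (Σx)² = 20085 − 19321 = 764; nΣy² − (Σy)² = 374945 − 312481 = 62464
r = 3279 / √(764 × 62464) = 3279 / 6908.1471 ≈ 0.475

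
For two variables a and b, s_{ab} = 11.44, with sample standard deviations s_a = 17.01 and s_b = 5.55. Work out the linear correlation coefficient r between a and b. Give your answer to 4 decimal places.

0.1212

r = Cov(a,b) / (s_a · s_b) = 11.44 / (17.01 × 5.55)
  = 11.44 / 94.4055 ≈ 0.1212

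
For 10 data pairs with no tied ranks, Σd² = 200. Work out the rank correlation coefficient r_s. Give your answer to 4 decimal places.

ρ = 1 − 6Σd² / [n(n²−1)] = 1 − 6×200 / (10×99)
  = 1 − 1200/990 = 1 − 1.21212 ≈ -0.2121

-0.2121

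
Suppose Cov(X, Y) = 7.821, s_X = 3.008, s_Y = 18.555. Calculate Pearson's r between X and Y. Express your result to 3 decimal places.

r = Cov(X,Y) / (s_X · s_Y) = 7.821 / (3.008 × 18.555)
  = 7.821 / 55.8134 ≈ 0.140

0.140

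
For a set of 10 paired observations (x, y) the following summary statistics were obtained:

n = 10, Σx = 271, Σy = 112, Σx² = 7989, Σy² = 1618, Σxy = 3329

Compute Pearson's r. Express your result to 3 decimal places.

r = (nΣxy − ΣxΣy) / √[(nΣx² − (Σx)²)(nΣy² − (Σy)²)]
Numerator: 10×3329 − 271×112 = 2938
Denominator: √[(79890 − 73441)(16180 − 12544)] = √[6449 × 3636] = 4842.3717
r = 2938 / 4842.3717 ≈ 0.607

0.607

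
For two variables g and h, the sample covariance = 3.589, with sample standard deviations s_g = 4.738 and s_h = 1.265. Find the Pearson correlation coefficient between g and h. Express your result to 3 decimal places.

0.599

r = Cov(g,h) / (s_g · s_h) = 3.589 / (4.738 × 1.265)
  = 3.589 / 5.9936 ≈ 0.599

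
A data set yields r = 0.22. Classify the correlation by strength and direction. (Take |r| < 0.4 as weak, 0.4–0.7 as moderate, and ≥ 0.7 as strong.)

r = 0.22 > 0 so the relationship is positive.
|r| = 0.22, which falls in the weak range.

weak positive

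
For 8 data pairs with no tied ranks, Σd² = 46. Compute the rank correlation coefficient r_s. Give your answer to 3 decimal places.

ρ = 1 − 6Σd² / [n(n²−1)] = 1 − 6×46 / (8×63)
  = 1 − 276/504 = 1 − 0.5476 ≈ 0.452

0.452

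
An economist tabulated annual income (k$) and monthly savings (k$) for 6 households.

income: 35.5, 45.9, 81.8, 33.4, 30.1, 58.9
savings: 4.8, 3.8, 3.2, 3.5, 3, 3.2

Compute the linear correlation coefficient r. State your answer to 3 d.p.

-0.325

n = 6, Σx = 285.6, Σy = 21.5, Σx² = 15549.08, Σy² = 79.21, Σxy = 1002.26
nΣxy − ΣxΣy = 6013.56 − 6140.4 = -126.84
nΣx² − (Σx)² = 93294.48 − 81567.36 = 11727.12; nΣy² − (Σy)² = 475.26 − 462.25 = 13.01
r = -126.84 / √(11727.12 × 13.01) = -126.84 / 390.6019 ≈ -0.325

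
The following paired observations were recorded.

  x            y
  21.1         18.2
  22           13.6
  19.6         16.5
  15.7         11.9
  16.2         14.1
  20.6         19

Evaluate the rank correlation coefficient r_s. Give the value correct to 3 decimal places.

Rank x: 5, 6, 3, 1, 2, 4
Rank y: 5, 2, 4, 1, 3, 6
d = rank(x) − rank(y): 0, 4, -1, 0, -1, -2; Σd² = 22
ρ = 1 − 6Σd² / [n(n²−1)] = 1 − 6×22 / (6×35) = 1 − 132/210 ≈ 0.371

0.371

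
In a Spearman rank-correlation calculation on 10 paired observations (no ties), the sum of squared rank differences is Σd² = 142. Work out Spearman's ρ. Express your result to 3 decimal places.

ρ = 1 − 6Σd² / [n(n²−1)] = 1 − 6×142 / (10×99)
  = 1 − 852/990 = 1 − 0.8606 ≈ 0.139

0.139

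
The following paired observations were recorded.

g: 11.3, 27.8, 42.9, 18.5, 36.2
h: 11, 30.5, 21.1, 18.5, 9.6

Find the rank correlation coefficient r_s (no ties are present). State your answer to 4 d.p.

0.2000

Rank g: 1, 3, 5, 2, 4
Rank h: 2, 5, 4, 3, 1
d = rank(g) − rank(h): -1, -2, 1, -1, 3; Σd² = 16
ρ = 1 − 6Σd² / [n(n²−1)] = 1 − 6×16 / (5×24) = 1 − 96/120 ≈ 0.2000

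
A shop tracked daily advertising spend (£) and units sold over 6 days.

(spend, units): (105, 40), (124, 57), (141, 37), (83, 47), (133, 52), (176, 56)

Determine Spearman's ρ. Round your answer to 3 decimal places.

Rank spend: 2, 3, 5, 1, 4, 6
Rank units: 2, 6, 1, 3, 4, 5
d = rank(spend) − rank(units): 0, -3, 4, -2, 0, 1; Σd² = 30
ρ = 1 − 6Σd² / [n(n²−1)] = 1 − 6×30 / (6×35) = 1 − 180/210 ≈ 0.143

0.143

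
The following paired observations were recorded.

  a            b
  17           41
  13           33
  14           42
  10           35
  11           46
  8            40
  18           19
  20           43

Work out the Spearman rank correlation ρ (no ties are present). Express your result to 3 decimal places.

Rank a: 6, 4, 5, 2, 3, 1, 7, 8
Rank b: 5, 2, 6, 3, 8, 4, 1, 7
d = rank(a) − rank(b): 1, 2, -1, -1, -5, -3, 6, 1; Σd² = 78
ρ = 1 − 6Σd² / [n(n²−1)] = 1 − 6×78 / (8×63) = 1 − 468/504 ≈ 0.071

0.071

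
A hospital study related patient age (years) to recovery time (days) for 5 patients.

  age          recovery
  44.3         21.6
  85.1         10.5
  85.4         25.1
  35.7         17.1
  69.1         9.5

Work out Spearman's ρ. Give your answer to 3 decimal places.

Rank age: 2, 4, 5, 1, 3
Rank recovery: 4, 2, 5, 3, 1
d = rank(age) − rank(recovery): -2, 2, 0, -2, 2; Σd² = 16
ρ = 1 − 6Σd² / [n(n²−1)] = 1 − 6×16 / (5×24) = 1 − 96/120 ≈ 0.200

0.200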